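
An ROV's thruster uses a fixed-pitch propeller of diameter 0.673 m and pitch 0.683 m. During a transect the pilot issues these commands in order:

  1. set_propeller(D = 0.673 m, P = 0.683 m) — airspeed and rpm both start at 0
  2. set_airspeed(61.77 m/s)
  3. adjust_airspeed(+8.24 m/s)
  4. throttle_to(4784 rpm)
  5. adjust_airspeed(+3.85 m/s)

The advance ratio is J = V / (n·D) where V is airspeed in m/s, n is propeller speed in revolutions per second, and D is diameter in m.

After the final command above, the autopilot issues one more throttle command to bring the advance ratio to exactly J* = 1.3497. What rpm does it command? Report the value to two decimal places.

rpm = 4878.75

set_propeller: D = 0.673 m, P = 0.683 m (p = P/D = 1.014859); state ← (V=0, rpm=0)
set_airspeed(61.77): V ← 61.77 m/s
adjust_airspeed(+8.24): V ← 61.77 +8.24 = 70.01 m/s
throttle_to(4784): rpm ← 4784
adjust_airspeed(+3.85): V ← 70.01 +3.85 = 73.86 m/s
final state: V = 73.86 m/s, rpm = 4784 → n = rpm/60 = 79.733333 rev/s
target J* = 1.3497; solve J* = V/(n·D) for n: n = V/(J*·D) = 73.86/(1.3497 × 0.673) = 81.312440 rev/s
rpm = 60·n = 4878.746375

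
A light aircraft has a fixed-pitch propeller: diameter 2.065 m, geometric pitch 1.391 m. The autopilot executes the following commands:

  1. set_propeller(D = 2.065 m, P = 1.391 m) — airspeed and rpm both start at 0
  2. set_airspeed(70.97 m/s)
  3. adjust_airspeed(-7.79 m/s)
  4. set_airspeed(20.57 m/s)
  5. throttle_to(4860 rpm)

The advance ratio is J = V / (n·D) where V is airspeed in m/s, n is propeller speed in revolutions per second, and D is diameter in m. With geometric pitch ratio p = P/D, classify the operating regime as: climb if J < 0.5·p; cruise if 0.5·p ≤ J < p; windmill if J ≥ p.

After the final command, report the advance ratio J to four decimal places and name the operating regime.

set_propeller: D = 2.065 m, P = 1.391 m (p = P/D = 0.673608); state ← (V=0, rpm=0)
set_airspeed(70.97): V ← 70.97 m/s
adjust_airspeed(-7.79): V ← 70.97 -7.79 = 63.18 m/s
set_airspeed(20.57): V ← 20.57 m/s
throttle_to(4860): rpm ← 4860
final state: V = 20.57 m/s, rpm = 4860 → n = rpm/60 = 81.000000 rev/s
J = V / (n·D) = 20.57 / (81.000000 × 2.065) = 0.122979
regime bands: climb J<0.3368 | cruise [0.3368, 0.6736) | windmill J≥0.6736
J = 0.1230 → climb

J = 0.1230, regime = climb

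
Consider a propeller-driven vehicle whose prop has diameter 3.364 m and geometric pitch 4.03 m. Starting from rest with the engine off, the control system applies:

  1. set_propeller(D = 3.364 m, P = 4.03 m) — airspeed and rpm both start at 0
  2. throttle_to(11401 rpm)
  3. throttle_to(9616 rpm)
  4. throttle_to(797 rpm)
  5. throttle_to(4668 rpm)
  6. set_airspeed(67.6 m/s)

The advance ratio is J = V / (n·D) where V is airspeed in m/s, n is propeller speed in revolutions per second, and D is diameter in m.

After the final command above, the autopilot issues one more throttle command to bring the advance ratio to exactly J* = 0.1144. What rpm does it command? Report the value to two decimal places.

rpm = 10539.40

set_propeller: D = 3.364 m, P = 4.03 m (p = P/D = 1.197979); state ← (V=0, rpm=0)
throttle_to(11401): rpm ← 11401
throttle_to(9616): rpm ← 9616
throttle_to(797): rpm ← 797
throttle_to(4668): rpm ← 4668
set_airspeed(67.6): V ← 67.6 m/s
final state: V = 67.6 m/s, rpm = 4668 → n = rpm/60 = 77.800000 rev/s
target J* = 0.1144; solve J* = V/(n·D) for n: n = V/(J*·D) = 67.6/(0.1144 × 3.364) = 175.656686 rev/s
rpm = 60·n = 10539.401146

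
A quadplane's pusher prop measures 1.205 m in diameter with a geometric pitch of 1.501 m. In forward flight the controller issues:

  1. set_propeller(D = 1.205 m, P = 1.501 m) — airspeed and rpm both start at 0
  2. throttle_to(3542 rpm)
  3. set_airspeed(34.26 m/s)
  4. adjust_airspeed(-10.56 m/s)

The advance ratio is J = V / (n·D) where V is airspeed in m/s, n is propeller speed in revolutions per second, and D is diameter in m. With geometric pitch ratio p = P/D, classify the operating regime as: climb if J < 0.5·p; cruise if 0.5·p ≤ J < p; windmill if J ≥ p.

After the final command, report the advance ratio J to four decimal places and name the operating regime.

set_propeller: D = 1.205 m, P = 1.501 m (p = P/D = 1.245643); state ← (V=0, rpm=0)
throttle_to(3542): rpm ← 3542
set_airspeed(34.26): V ← 34.26 m/s
adjust_airspeed(-10.56): V ← 34.26 -10.56 = 23.7 m/s
final state: V = 23.7 m/s, rpm = 3542 → n = rpm/60 = 59.033333 rev/s
J = V / (n·D) = 23.7 / (59.033333 × 1.205) = 0.333169
regime bands: climb J<0.6228 | cruise [0.6228, 1.2456) | windmill J≥1.2456
J = 0.3332 → climb

J = 0.3332, regime = climb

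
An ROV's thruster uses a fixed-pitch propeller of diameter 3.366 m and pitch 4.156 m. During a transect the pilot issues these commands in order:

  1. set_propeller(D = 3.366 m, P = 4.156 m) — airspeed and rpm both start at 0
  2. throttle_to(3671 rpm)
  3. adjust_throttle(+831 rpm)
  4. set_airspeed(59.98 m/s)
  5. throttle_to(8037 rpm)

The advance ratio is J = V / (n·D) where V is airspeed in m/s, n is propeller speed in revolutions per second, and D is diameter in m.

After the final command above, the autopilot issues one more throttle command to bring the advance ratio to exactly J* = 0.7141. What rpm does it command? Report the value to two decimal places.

set_propeller: D = 3.366 m, P = 4.156 m (p = P/D = 1.234700); state ← (V=0, rpm=0)
throttle_to(3671): rpm ← 3671
adjust_throttle(+831): rpm ← 3671 +831 = 4502
set_airspeed(59.98): V ← 59.98 m/s
throttle_to(8037): rpm ← 8037
final state: V = 59.98 m/s, rpm = 8037 → n = rpm/60 = 133.950000 rev/s
target J* = 0.7141; solve J* = V/(n·D) for n: n = V/(J*·D) = 59.98/(0.7141 × 3.366) = 24.953606 rev/s
rpm = 60·n = 1497.216371

rpm = 1497.22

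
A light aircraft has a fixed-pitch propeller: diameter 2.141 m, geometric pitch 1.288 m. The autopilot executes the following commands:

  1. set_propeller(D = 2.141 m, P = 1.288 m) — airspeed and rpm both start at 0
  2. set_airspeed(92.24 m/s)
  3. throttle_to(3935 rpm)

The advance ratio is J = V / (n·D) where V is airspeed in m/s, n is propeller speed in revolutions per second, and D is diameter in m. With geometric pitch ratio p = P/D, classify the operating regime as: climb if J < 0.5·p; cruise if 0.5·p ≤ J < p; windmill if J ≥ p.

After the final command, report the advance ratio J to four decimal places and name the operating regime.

J = 0.6569, regime = windmill

set_propeller: D = 2.141 m, P = 1.288 m (p = P/D = 0.601588); state ← (V=0, rpm=0)
set_airspeed(92.24): V ← 92.24 m/s
throttle_to(3935): rpm ← 3935
final state: V = 92.24 m/s, rpm = 3935 → n = rpm/60 = 65.583333 rev/s
J = V / (n·D) = 92.24 / (65.583333 × 2.141) = 0.656915
regime bands: climb J<0.3008 | cruise [0.3008, 0.6016) | windmill J≥0.6016
J = 0.6569 → windmill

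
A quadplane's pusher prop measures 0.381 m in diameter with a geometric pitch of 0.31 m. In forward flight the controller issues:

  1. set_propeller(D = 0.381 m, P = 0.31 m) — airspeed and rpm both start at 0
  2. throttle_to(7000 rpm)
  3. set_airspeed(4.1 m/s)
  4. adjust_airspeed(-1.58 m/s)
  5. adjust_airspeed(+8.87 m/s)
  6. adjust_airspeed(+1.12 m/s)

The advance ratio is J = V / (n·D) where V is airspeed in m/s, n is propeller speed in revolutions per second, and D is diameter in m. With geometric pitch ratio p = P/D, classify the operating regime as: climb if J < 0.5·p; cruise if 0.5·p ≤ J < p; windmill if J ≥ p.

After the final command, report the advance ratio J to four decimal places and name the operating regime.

set_propeller: D = 0.381 m, P = 0.31 m (p = P/D = 0.813648); state ← (V=0, rpm=0)
throttle_to(7000): rpm ← 7000
set_airspeed(4.1): V ← 4.1 m/s
adjust_airspeed(-1.58): V ← 4.1 -1.58 = 2.52 m/s
adjust_airspeed(+8.87): V ← 2.52 +8.87 = 11.39 m/s
adjust_airspeed(+1.12): V ← 11.39 +1.12 = 12.51 m/s
final state: V = 12.51 m/s, rpm = 7000 → n = rpm/60 = 116.666667 rev/s
J = V / (n·D) = 12.51 / (116.666667 × 0.381) = 0.281440
regime bands: climb J<0.4068 | cruise [0.4068, 0.8136) | windmill J≥0.8136
J = 0.2814 → climb

J = 0.2814, regime = climb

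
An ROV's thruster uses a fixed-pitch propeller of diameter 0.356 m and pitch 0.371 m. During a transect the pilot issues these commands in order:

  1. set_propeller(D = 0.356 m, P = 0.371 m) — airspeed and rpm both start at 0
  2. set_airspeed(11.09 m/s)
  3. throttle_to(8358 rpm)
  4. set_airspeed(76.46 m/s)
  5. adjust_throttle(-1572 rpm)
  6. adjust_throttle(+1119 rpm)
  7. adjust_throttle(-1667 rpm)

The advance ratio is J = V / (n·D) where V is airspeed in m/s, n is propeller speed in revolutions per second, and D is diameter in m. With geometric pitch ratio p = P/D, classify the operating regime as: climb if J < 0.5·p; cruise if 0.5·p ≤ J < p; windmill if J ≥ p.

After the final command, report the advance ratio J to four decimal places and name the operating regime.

J = 2.0658, regime = windmill

set_propeller: D = 0.356 m, P = 0.371 m (p = P/D = 1.042135); state ← (V=0, rpm=0)
set_airspeed(11.09): V ← 11.09 m/s
throttle_to(8358): rpm ← 8358
set_airspeed(76.46): V ← 76.46 m/s
adjust_throttle(-1572): rpm ← 8358 -1572 = 6786
adjust_throttle(+1119): rpm ← 6786 +1119 = 7905
adjust_throttle(-1667): rpm ← 7905 -1667 = 6238
final state: V = 76.46 m/s, rpm = 6238 → n = rpm/60 = 103.966667 rev/s
J = V / (n·D) = 76.46 / (103.966667 × 0.356) = 2.065809
regime bands: climb J<0.5211 | cruise [0.5211, 1.0421) | windmill J≥1.0421
J = 2.0658 → windmill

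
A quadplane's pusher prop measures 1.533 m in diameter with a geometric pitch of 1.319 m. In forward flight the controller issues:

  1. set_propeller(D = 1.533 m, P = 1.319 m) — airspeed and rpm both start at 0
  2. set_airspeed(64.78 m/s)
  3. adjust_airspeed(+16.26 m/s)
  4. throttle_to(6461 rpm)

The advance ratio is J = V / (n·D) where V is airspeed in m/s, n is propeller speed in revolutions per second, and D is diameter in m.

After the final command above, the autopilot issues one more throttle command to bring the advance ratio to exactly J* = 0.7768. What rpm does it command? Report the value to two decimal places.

rpm = 4083.19

set_propeller: D = 1.533 m, P = 1.319 m (p = P/D = 0.860404); state ← (V=0, rpm=0)
set_airspeed(64.78): V ← 64.78 m/s
adjust_airspeed(+16.26): V ← 64.78 +16.26 = 81.04 m/s
throttle_to(6461): rpm ← 6461
final state: V = 81.04 m/s, rpm = 6461 → n = rpm/60 = 107.683333 rev/s
target J* = 0.7768; solve J* = V/(n·D) for n: n = V/(J*·D) = 81.04/(0.7768 × 1.533) = 68.053123 rev/s
rpm = 60·n = 4083.187385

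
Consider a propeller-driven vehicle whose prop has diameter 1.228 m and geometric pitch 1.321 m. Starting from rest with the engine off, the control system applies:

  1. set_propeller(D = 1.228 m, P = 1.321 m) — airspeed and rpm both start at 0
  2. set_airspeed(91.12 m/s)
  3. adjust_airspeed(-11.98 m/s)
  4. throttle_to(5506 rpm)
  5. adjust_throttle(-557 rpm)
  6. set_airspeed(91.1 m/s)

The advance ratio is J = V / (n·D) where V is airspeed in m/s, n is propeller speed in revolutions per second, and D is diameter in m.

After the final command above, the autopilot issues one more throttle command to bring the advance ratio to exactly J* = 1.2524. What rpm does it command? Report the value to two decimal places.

rpm = 3554.09

set_propeller: D = 1.228 m, P = 1.321 m (p = P/D = 1.075733); state ← (V=0, rpm=0)
set_airspeed(91.12): V ← 91.12 m/s
adjust_airspeed(-11.98): V ← 91.12 -11.98 = 79.14 m/s
throttle_to(5506): rpm ← 5506
adjust_throttle(-557): rpm ← 5506 -557 = 4949
set_airspeed(91.1): V ← 91.1 m/s
final state: V = 91.1 m/s, rpm = 4949 → n = rpm/60 = 82.483333 rev/s
target J* = 1.2524; solve J* = V/(n·D) for n: n = V/(J*·D) = 91.1/(1.2524 × 1.228) = 59.234803 rev/s
rpm = 60·n = 3554.088203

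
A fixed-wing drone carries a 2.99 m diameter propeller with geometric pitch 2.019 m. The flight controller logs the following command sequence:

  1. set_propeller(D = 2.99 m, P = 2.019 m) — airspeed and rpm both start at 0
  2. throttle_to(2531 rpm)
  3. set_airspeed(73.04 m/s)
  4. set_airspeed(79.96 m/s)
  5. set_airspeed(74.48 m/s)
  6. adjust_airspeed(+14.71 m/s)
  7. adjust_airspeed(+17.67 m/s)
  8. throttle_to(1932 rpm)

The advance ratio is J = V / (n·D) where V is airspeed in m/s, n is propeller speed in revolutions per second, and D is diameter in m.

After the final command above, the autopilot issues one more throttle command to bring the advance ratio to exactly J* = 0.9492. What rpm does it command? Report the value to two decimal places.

rpm = 2259.11

set_propeller: D = 2.99 m, P = 2.019 m (p = P/D = 0.675251); state ← (V=0, rpm=0)
throttle_to(2531): rpm ← 2531
set_airspeed(73.04): V ← 73.04 m/s
set_airspeed(79.96): V ← 79.96 m/s
set_airspeed(74.48): V ← 74.48 m/s
adjust_airspeed(+14.71): V ← 74.48 +14.71 = 89.19 m/s
adjust_airspeed(+17.67): V ← 89.19 +17.67 = 106.86 m/s
throttle_to(1932): rpm ← 1932
final state: V = 106.86 m/s, rpm = 1932 → n = rpm/60 = 32.200000 rev/s
target J* = 0.9492; solve J* = V/(n·D) for n: n = V/(J*·D) = 106.86/(0.9492 × 2.99) = 37.651844 rev/s
rpm = 60·n = 2259.110647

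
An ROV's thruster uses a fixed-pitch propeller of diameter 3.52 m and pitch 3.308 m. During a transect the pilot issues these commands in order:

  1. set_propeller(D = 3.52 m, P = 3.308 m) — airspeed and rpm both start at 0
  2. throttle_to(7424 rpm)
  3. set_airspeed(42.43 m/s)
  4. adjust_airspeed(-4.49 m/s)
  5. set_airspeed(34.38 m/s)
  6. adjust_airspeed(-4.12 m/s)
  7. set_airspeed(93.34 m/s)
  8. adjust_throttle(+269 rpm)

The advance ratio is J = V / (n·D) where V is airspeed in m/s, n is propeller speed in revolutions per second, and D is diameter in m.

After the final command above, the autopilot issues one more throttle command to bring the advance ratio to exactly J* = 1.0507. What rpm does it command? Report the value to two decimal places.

rpm = 1514.25

set_propeller: D = 3.52 m, P = 3.308 m (p = P/D = 0.939773); state ← (V=0, rpm=0)
throttle_to(7424): rpm ← 7424
set_airspeed(42.43): V ← 42.43 m/s
adjust_airspeed(-4.49): V ← 42.43 -4.49 = 37.94 m/s
set_airspeed(34.38): V ← 34.38 m/s
adjust_airspeed(-4.12): V ← 34.38 -4.12 = 30.26 m/s
set_airspeed(93.34): V ← 93.34 m/s
adjust_throttle(+269): rpm ← 7424 +269 = 7693
final state: V = 93.34 m/s, rpm = 7693 → n = rpm/60 = 128.216667 rev/s
target J* = 1.0507; solve J* = V/(n·D) for n: n = V/(J*·D) = 93.34/(1.0507 × 3.52) = 25.237504 rev/s
rpm = 60·n = 1514.250240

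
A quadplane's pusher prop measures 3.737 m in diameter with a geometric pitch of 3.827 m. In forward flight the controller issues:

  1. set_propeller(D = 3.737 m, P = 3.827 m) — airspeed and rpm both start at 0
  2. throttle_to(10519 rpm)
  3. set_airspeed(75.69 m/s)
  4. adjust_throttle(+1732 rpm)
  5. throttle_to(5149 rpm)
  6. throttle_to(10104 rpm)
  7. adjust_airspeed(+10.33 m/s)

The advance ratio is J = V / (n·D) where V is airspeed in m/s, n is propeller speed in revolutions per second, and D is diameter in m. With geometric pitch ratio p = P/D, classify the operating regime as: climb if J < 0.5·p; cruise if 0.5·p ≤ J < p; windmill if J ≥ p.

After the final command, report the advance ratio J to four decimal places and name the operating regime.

J = 0.1367, regime = climb

set_propeller: D = 3.737 m, P = 3.827 m (p = P/D = 1.024083); state ← (V=0, rpm=0)
throttle_to(10519): rpm ← 10519
set_airspeed(75.69): V ← 75.69 m/s
adjust_throttle(+1732): rpm ← 10519 +1732 = 12251
throttle_to(5149): rpm ← 5149
throttle_to(10104): rpm ← 10104
adjust_airspeed(+10.33): V ← 75.69 +10.33 = 86.02 m/s
final state: V = 86.02 m/s, rpm = 10104 → n = rpm/60 = 168.400000 rev/s
J = V / (n·D) = 86.02 / (168.400000 × 3.737) = 0.136689
regime bands: climb J<0.5120 | cruise [0.5120, 1.0241) | windmill J≥1.0241
J = 0.1367 → climb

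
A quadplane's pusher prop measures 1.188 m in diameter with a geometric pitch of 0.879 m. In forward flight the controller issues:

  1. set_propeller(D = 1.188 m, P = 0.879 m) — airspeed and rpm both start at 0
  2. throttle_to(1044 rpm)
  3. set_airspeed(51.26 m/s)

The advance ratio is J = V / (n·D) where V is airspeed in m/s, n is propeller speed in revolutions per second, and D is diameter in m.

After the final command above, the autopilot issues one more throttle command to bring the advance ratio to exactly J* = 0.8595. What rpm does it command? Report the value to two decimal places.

rpm = 3012.09

set_propeller: D = 1.188 m, P = 0.879 m (p = P/D = 0.739899); state ← (V=0, rpm=0)
throttle_to(1044): rpm ← 1044
set_airspeed(51.26): V ← 51.26 m/s
final state: V = 51.26 m/s, rpm = 1044 → n = rpm/60 = 17.400000 rev/s
target J* = 0.8595; solve J* = V/(n·D) for n: n = V/(J*·D) = 51.26/(0.8595 × 1.188) = 50.201452 rev/s
rpm = 60·n = 3012.087131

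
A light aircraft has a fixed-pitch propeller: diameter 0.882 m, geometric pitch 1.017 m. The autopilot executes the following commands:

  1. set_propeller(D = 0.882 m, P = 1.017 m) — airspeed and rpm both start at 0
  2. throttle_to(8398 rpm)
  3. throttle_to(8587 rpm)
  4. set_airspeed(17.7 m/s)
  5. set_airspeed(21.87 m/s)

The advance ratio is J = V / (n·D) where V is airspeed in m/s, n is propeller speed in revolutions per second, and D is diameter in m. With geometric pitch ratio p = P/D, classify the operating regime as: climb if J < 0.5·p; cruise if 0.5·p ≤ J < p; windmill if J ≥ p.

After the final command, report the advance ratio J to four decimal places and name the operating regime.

J = 0.1733, regime = climb

set_propeller: D = 0.882 m, P = 1.017 m (p = P/D = 1.153061); state ← (V=0, rpm=0)
throttle_to(8398): rpm ← 8398
throttle_to(8587): rpm ← 8587
set_airspeed(17.7): V ← 17.7 m/s
set_airspeed(21.87): V ← 21.87 m/s
final state: V = 21.87 m/s, rpm = 8587 → n = rpm/60 = 143.116667 rev/s
J = V / (n·D) = 21.87 / (143.116667 × 0.882) = 0.173257
regime bands: climb J<0.5765 | cruise [0.5765, 1.1531) | windmill J≥1.1531
J = 0.1733 → climb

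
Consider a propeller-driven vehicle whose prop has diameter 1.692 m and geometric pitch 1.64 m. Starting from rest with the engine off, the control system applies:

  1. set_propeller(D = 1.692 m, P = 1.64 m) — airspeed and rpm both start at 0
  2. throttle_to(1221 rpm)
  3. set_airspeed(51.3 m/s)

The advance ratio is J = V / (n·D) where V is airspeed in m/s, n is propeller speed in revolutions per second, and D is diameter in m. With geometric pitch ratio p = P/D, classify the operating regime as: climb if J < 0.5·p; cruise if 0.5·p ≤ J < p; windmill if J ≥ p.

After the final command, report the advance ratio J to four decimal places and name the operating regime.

J = 1.4899, regime = windmill

set_propeller: D = 1.692 m, P = 1.64 m (p = P/D = 0.969267); state ← (V=0, rpm=0)
throttle_to(1221): rpm ← 1221
set_airspeed(51.3): V ← 51.3 m/s
final state: V = 51.3 m/s, rpm = 1221 → n = rpm/60 = 20.350000 rev/s
J = V / (n·D) = 51.3 / (20.350000 × 1.692) = 1.489884
regime bands: climb J<0.4846 | cruise [0.4846, 0.9693) | windmill J≥0.9693
J = 1.4899 → windmill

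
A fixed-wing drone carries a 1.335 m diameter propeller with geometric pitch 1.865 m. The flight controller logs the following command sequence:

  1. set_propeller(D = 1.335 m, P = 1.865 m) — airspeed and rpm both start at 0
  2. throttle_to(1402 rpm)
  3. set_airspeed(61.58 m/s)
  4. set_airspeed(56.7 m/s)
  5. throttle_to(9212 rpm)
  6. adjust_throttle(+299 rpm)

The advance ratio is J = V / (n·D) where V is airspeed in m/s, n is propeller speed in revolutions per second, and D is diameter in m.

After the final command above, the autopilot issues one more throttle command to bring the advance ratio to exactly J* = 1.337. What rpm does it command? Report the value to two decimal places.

set_propeller: D = 1.335 m, P = 1.865 m (p = P/D = 1.397004); state ← (V=0, rpm=0)
throttle_to(1402): rpm ← 1402
set_airspeed(61.58): V ← 61.58 m/s
set_airspeed(56.7): V ← 56.7 m/s
throttle_to(9212): rpm ← 9212
adjust_throttle(+299): rpm ← 9212 +299 = 9511
final state: V = 56.7 m/s, rpm = 9511 → n = rpm/60 = 158.516667 rev/s
target J* = 1.337; solve J* = V/(n·D) for n: n = V/(J*·D) = 56.7/(1.337 × 1.335) = 31.766575 rev/s
rpm = 60·n = 1905.994470

rpm = 1905.99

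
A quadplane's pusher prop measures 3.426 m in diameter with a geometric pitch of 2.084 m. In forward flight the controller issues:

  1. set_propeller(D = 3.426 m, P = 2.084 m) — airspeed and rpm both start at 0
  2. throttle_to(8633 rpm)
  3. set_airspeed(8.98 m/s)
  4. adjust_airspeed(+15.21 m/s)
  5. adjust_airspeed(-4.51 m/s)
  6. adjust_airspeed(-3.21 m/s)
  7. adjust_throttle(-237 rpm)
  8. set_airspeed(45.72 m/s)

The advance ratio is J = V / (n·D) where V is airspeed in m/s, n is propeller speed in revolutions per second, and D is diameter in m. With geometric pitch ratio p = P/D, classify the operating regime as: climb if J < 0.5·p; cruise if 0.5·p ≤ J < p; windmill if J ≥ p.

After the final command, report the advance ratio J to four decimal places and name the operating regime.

set_propeller: D = 3.426 m, P = 2.084 m (p = P/D = 0.608290); state ← (V=0, rpm=0)
throttle_to(8633): rpm ← 8633
set_airspeed(8.98): V ← 8.98 m/s
adjust_airspeed(+15.21): V ← 8.98 +15.21 = 24.19 m/s
adjust_airspeed(-4.51): V ← 24.19 -4.51 = 19.68 m/s
adjust_airspeed(-3.21): V ← 19.68 -3.21 = 16.47 m/s
adjust_throttle(-237): rpm ← 8633 -237 = 8396
set_airspeed(45.72): V ← 45.72 m/s
final state: V = 45.72 m/s, rpm = 8396 → n = rpm/60 = 139.933333 rev/s
J = V / (n·D) = 45.72 / (139.933333 × 3.426) = 0.095367
regime bands: climb J<0.3041 | cruise [0.3041, 0.6083) | windmill J≥0.6083
J = 0.0954 → climb

J = 0.0954, regime = climb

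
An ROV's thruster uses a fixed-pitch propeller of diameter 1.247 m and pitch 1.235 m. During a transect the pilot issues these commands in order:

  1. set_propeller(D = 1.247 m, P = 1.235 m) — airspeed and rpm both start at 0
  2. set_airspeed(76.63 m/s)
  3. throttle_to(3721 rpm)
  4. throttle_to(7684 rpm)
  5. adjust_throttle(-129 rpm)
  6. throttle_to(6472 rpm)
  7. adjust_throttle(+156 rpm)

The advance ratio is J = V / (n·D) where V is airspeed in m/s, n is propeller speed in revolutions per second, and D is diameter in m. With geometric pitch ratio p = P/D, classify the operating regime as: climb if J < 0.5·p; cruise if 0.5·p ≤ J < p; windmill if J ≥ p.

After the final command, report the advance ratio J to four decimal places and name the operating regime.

set_propeller: D = 1.247 m, P = 1.235 m (p = P/D = 0.990377); state ← (V=0, rpm=0)
set_airspeed(76.63): V ← 76.63 m/s
throttle_to(3721): rpm ← 3721
throttle_to(7684): rpm ← 7684
adjust_throttle(-129): rpm ← 7684 -129 = 7555
throttle_to(6472): rpm ← 6472
adjust_throttle(+156): rpm ← 6472 +156 = 6628
final state: V = 76.63 m/s, rpm = 6628 → n = rpm/60 = 110.466667 rev/s
J = V / (n·D) = 76.63 / (110.466667 × 1.247) = 0.556290
regime bands: climb J<0.4952 | cruise [0.4952, 0.9904) | windmill J≥0.9904
J = 0.5563 → cruise

J = 0.5563, regime = cruise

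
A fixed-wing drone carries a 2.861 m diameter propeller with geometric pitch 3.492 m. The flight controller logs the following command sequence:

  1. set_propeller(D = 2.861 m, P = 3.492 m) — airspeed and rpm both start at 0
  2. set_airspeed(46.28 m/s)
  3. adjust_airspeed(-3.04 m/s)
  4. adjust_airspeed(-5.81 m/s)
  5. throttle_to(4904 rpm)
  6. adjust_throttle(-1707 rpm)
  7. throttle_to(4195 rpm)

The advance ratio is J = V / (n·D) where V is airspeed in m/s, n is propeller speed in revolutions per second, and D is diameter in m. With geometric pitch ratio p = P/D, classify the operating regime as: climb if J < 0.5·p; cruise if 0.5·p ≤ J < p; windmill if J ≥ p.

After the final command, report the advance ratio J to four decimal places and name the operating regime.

J = 0.1871, regime = climb

set_propeller: D = 2.861 m, P = 3.492 m (p = P/D = 1.220552); state ← (V=0, rpm=0)
set_airspeed(46.28): V ← 46.28 m/s
adjust_airspeed(-3.04): V ← 46.28 -3.04 = 43.24 m/s
adjust_airspeed(-5.81): V ← 43.24 -5.81 = 37.43 m/s
throttle_to(4904): rpm ← 4904
adjust_throttle(-1707): rpm ← 4904 -1707 = 3197
throttle_to(4195): rpm ← 4195
final state: V = 37.43 m/s, rpm = 4195 → n = rpm/60 = 69.916667 rev/s
J = V / (n·D) = 37.43 / (69.916667 × 2.861) = 0.187120
regime bands: climb J<0.6103 | cruise [0.6103, 1.2206) | windmill J≥1.2206
J = 0.1871 → climb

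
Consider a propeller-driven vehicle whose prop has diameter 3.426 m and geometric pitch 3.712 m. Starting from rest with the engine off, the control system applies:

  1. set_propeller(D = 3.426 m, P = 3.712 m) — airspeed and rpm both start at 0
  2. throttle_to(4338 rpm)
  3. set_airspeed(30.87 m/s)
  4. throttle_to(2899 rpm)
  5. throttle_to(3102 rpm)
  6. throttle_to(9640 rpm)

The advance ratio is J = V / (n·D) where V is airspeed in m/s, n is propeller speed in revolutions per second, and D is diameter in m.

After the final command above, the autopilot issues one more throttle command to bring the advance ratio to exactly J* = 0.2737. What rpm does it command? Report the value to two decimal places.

set_propeller: D = 3.426 m, P = 3.712 m (p = P/D = 1.083479); state ← (V=0, rpm=0)
throttle_to(4338): rpm ← 4338
set_airspeed(30.87): V ← 30.87 m/s
throttle_to(2899): rpm ← 2899
throttle_to(3102): rpm ← 3102
throttle_to(9640): rpm ← 9640
final state: V = 30.87 m/s, rpm = 9640 → n = rpm/60 = 160.666667 rev/s
target J* = 0.2737; solve J* = V/(n·D) for n: n = V/(J*·D) = 30.87/(0.2737 × 3.426) = 32.921110 rev/s
rpm = 60·n = 1975.266616

rpm = 1975.27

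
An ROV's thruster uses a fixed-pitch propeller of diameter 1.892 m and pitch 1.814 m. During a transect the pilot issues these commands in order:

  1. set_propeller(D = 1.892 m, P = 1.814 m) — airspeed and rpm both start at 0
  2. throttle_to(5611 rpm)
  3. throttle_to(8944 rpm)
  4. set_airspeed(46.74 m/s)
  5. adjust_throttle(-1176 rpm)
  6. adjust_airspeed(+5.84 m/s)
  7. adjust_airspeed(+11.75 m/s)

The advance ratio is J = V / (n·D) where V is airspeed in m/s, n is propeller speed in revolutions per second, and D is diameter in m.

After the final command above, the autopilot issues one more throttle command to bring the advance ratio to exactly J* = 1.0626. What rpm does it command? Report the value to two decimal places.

set_propeller: D = 1.892 m, P = 1.814 m (p = P/D = 0.958774); state ← (V=0, rpm=0)
throttle_to(5611): rpm ← 5611
throttle_to(8944): rpm ← 8944
set_airspeed(46.74): V ← 46.74 m/s
adjust_throttle(-1176): rpm ← 8944 -1176 = 7768
adjust_airspeed(+5.84): V ← 46.74 +5.84 = 52.58 m/s
adjust_airspeed(+11.75): V ← 52.58 +11.75 = 64.33 m/s
final state: V = 64.33 m/s, rpm = 7768 → n = rpm/60 = 129.466667 rev/s
target J* = 1.0626; solve J* = V/(n·D) for n: n = V/(J*·D) = 64.33/(1.0626 × 1.892) = 31.997983 rev/s
rpm = 60·n = 1919.879000

rpm = 1919.88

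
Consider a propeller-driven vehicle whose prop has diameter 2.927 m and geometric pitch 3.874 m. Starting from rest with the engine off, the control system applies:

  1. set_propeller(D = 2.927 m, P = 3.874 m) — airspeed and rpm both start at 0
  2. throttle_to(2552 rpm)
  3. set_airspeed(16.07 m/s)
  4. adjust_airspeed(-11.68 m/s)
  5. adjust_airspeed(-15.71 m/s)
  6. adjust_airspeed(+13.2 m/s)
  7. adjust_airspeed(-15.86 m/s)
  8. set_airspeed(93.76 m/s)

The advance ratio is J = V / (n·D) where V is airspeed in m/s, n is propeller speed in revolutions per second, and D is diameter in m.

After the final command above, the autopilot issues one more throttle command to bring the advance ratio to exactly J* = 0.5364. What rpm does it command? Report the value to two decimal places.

set_propeller: D = 2.927 m, P = 3.874 m (p = P/D = 1.323539); state ← (V=0, rpm=0)
throttle_to(2552): rpm ← 2552
set_airspeed(16.07): V ← 16.07 m/s
adjust_airspeed(-11.68): V ← 16.07 -11.68 = 4.39 m/s
adjust_airspeed(-15.71): V ← 4.39 -15.71 = -11.32 m/s
adjust_airspeed(+13.2): V ← -11.32 +13.2 = 1.88 m/s
adjust_airspeed(-15.86): V ← 1.88 -15.86 = -13.98 m/s
set_airspeed(93.76): V ← 93.76 m/s
final state: V = 93.76 m/s, rpm = 2552 → n = rpm/60 = 42.533333 rev/s
target J* = 0.5364; solve J* = V/(n·D) for n: n = V/(J*·D) = 93.76/(0.5364 × 2.927) = 59.718117 rev/s
rpm = 60·n = 3583.087034

rpm = 3583.09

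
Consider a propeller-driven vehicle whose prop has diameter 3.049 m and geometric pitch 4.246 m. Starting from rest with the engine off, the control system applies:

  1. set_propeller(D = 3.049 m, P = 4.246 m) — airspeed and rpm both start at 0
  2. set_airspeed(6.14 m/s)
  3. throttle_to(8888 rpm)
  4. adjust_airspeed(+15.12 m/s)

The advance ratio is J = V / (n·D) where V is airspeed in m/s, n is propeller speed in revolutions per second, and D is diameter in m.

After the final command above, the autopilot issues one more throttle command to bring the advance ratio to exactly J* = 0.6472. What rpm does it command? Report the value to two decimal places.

set_propeller: D = 3.049 m, P = 4.246 m (p = P/D = 1.392588); state ← (V=0, rpm=0)
set_airspeed(6.14): V ← 6.14 m/s
throttle_to(8888): rpm ← 8888
adjust_airspeed(+15.12): V ← 6.14 +15.12 = 21.26 m/s
final state: V = 21.26 m/s, rpm = 8888 → n = rpm/60 = 148.133333 rev/s
target J* = 0.6472; solve J* = V/(n·D) for n: n = V/(J*·D) = 21.26/(0.6472 × 3.049) = 10.773761 rev/s
rpm = 60·n = 646.425645

rpm = 646.43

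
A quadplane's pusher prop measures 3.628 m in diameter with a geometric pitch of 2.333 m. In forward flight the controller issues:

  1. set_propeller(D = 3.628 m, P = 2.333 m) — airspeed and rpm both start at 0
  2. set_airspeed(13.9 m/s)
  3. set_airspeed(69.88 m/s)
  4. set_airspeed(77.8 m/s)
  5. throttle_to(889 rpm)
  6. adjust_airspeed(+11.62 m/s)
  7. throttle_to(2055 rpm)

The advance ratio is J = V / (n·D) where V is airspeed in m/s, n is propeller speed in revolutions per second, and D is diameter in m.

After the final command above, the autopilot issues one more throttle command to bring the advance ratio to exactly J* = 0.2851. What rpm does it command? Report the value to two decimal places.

rpm = 5187.06

set_propeller: D = 3.628 m, P = 2.333 m (p = P/D = 0.643054); state ← (V=0, rpm=0)
set_airspeed(13.9): V ← 13.9 m/s
set_airspeed(69.88): V ← 69.88 m/s
set_airspeed(77.8): V ← 77.8 m/s
throttle_to(889): rpm ← 889
adjust_airspeed(+11.62): V ← 77.8 +11.62 = 89.42 m/s
throttle_to(2055): rpm ← 2055
final state: V = 89.42 m/s, rpm = 2055 → n = rpm/60 = 34.250000 rev/s
target J* = 0.2851; solve J* = V/(n·D) for n: n = V/(J*·D) = 89.42/(0.2851 × 3.628) = 86.451030 rev/s
rpm = 60·n = 5187.061775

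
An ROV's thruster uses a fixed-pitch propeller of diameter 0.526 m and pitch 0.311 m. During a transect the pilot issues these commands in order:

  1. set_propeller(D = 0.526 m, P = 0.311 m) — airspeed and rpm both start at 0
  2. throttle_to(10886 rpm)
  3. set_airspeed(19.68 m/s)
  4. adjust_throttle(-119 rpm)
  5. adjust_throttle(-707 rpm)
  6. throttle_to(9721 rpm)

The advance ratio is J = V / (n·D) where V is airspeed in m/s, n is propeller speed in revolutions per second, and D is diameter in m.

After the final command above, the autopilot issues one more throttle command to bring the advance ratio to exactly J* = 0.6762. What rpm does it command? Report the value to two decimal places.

set_propeller: D = 0.526 m, P = 0.311 m (p = P/D = 0.591255); state ← (V=0, rpm=0)
throttle_to(10886): rpm ← 10886
set_airspeed(19.68): V ← 19.68 m/s
adjust_throttle(-119): rpm ← 10886 -119 = 10767
adjust_throttle(-707): rpm ← 10767 -707 = 10060
throttle_to(9721): rpm ← 9721
final state: V = 19.68 m/s, rpm = 9721 → n = rpm/60 = 162.016667 rev/s
target J* = 0.6762; solve J* = V/(n·D) for n: n = V/(J*·D) = 19.68/(0.6762 × 0.526) = 55.330448 rev/s
rpm = 60·n = 3319.826856

rpm = 3319.83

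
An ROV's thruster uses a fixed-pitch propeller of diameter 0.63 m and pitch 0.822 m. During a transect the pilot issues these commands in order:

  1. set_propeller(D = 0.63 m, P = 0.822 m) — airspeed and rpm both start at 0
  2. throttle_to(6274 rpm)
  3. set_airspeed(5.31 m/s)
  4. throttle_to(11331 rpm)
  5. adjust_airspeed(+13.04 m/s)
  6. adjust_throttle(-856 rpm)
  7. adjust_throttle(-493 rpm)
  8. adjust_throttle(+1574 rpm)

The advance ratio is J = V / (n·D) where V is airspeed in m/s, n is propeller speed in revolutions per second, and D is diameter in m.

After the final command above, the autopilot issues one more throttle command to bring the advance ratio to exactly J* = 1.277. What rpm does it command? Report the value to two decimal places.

rpm = 1368.53

set_propeller: D = 0.63 m, P = 0.822 m (p = P/D = 1.304762); state ← (V=0, rpm=0)
throttle_to(6274): rpm ← 6274
set_airspeed(5.31): V ← 5.31 m/s
throttle_to(11331): rpm ← 11331
adjust_airspeed(+13.04): V ← 5.31 +13.04 = 18.35 m/s
adjust_throttle(-856): rpm ← 11331 -856 = 10475
adjust_throttle(-493): rpm ← 10475 -493 = 9982
adjust_throttle(+1574): rpm ← 9982 +1574 = 11556
final state: V = 18.35 m/s, rpm = 11556 → n = rpm/60 = 192.600000 rev/s
target J* = 1.277; solve J* = V/(n·D) for n: n = V/(J*·D) = 18.35/(1.277 × 0.63) = 22.808915 rev/s
rpm = 60·n = 1368.534885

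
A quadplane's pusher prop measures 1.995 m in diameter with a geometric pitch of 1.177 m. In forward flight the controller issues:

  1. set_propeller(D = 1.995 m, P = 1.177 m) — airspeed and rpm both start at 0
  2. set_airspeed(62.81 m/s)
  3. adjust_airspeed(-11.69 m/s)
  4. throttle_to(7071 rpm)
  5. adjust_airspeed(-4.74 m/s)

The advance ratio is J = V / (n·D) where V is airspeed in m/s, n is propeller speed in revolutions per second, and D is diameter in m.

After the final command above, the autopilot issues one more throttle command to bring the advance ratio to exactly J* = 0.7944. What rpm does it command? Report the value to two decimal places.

rpm = 1755.90

set_propeller: D = 1.995 m, P = 1.177 m (p = P/D = 0.589975); state ← (V=0, rpm=0)
set_airspeed(62.81): V ← 62.81 m/s
adjust_airspeed(-11.69): V ← 62.81 -11.69 = 51.12 m/s
throttle_to(7071): rpm ← 7071
adjust_airspeed(-4.74): V ← 51.12 -4.74 = 46.38 m/s
final state: V = 46.38 m/s, rpm = 7071 → n = rpm/60 = 117.850000 rev/s
target J* = 0.7944; solve J* = V/(n·D) for n: n = V/(J*·D) = 46.38/(0.7944 × 1.995) = 29.265005 rev/s
rpm = 60·n = 1755.900325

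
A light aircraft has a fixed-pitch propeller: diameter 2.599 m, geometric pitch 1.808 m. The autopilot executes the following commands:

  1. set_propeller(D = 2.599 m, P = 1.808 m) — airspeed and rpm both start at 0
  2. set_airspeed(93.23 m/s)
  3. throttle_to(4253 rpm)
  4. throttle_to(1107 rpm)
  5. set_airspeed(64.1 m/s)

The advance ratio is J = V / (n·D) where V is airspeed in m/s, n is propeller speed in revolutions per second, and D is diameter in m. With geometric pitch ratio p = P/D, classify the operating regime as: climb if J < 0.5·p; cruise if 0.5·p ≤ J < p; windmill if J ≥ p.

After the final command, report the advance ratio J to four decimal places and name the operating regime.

set_propeller: D = 2.599 m, P = 1.808 m (p = P/D = 0.695652); state ← (V=0, rpm=0)
set_airspeed(93.23): V ← 93.23 m/s
throttle_to(4253): rpm ← 4253
throttle_to(1107): rpm ← 1107
set_airspeed(64.1): V ← 64.1 m/s
final state: V = 64.1 m/s, rpm = 1107 → n = rpm/60 = 18.450000 rev/s
J = V / (n·D) = 64.1 / (18.450000 × 2.599) = 1.336766
regime bands: climb J<0.3478 | cruise [0.3478, 0.6957) | windmill J≥0.6957
J = 1.3368 → windmill

J = 1.3368, regime = windmill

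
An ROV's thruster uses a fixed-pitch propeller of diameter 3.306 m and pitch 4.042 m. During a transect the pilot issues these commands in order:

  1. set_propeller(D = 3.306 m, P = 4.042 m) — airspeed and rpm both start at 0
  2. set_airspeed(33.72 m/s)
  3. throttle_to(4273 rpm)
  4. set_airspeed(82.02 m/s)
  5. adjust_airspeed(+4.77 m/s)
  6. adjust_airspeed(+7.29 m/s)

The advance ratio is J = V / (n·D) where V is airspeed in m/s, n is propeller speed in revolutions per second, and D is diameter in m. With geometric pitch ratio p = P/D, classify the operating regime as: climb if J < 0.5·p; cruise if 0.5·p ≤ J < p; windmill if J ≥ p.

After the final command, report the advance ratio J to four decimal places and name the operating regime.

set_propeller: D = 3.306 m, P = 4.042 m (p = P/D = 1.222626); state ← (V=0, rpm=0)
set_airspeed(33.72): V ← 33.72 m/s
throttle_to(4273): rpm ← 4273
set_airspeed(82.02): V ← 82.02 m/s
adjust_airspeed(+4.77): V ← 82.02 +4.77 = 86.79 m/s
adjust_airspeed(+7.29): V ← 86.79 +7.29 = 94.08 m/s
final state: V = 94.08 m/s, rpm = 4273 → n = rpm/60 = 71.216667 rev/s
J = V / (n·D) = 94.08 / (71.216667 × 3.306) = 0.399588
regime bands: climb J<0.6113 | cruise [0.6113, 1.2226) | windmill J≥1.2226
J = 0.3996 → climb

J = 0.3996, regime = climb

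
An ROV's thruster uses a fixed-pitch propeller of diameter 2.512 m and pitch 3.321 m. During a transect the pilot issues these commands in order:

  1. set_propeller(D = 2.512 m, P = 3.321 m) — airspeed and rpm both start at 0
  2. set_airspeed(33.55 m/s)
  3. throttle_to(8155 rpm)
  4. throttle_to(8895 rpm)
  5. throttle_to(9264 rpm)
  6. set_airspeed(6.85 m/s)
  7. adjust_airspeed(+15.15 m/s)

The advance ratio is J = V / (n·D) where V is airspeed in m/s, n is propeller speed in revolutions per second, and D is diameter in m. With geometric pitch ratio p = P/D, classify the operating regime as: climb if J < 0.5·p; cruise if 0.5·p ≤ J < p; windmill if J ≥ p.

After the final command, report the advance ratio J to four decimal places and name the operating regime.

set_propeller: D = 2.512 m, P = 3.321 m (p = P/D = 1.322054); state ← (V=0, rpm=0)
set_airspeed(33.55): V ← 33.55 m/s
throttle_to(8155): rpm ← 8155
throttle_to(8895): rpm ← 8895
throttle_to(9264): rpm ← 9264
set_airspeed(6.85): V ← 6.85 m/s
adjust_airspeed(+15.15): V ← 6.85 +15.15 = 22 m/s
final state: V = 22 m/s, rpm = 9264 → n = rpm/60 = 154.400000 rev/s
J = V / (n·D) = 22 / (154.400000 × 2.512) = 0.056723
regime bands: climb J<0.6610 | cruise [0.6610, 1.3221) | windmill J≥1.3221
J = 0.0567 → climb

J = 0.0567, regime = climb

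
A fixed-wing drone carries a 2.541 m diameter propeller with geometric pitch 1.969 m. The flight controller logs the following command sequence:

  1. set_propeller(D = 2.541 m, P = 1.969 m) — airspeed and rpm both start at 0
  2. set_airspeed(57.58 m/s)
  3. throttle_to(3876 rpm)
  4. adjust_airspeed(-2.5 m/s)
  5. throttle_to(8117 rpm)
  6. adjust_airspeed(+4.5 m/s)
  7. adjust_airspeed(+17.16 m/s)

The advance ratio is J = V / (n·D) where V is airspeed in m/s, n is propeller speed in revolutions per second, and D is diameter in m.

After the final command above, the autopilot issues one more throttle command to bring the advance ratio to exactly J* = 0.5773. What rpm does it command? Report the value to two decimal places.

set_propeller: D = 2.541 m, P = 1.969 m (p = P/D = 0.774892); state ← (V=0, rpm=0)
set_airspeed(57.58): V ← 57.58 m/s
throttle_to(3876): rpm ← 3876
adjust_airspeed(-2.5): V ← 57.58 -2.5 = 55.08 m/s
throttle_to(8117): rpm ← 8117
adjust_airspeed(+4.5): V ← 55.08 +4.5 = 59.58 m/s
adjust_airspeed(+17.16): V ← 59.58 +17.16 = 76.74 m/s
final state: V = 76.74 m/s, rpm = 8117 → n = rpm/60 = 135.283333 rev/s
target J* = 0.5773; solve J* = V/(n·D) for n: n = V/(J*·D) = 76.74/(0.5773 × 2.541) = 52.313716 rev/s
rpm = 60·n = 3138.822974

rpm = 3138.82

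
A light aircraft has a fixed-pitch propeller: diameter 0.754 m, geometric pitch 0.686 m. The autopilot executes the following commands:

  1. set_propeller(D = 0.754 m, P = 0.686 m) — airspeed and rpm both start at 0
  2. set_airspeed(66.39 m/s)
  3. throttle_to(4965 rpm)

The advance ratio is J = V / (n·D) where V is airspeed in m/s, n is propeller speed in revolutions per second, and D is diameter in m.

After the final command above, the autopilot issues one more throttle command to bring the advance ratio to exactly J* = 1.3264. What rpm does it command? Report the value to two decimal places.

rpm = 3982.98

set_propeller: D = 0.754 m, P = 0.686 m (p = P/D = 0.909814); state ← (V=0, rpm=0)
set_airspeed(66.39): V ← 66.39 m/s
throttle_to(4965): rpm ← 4965
final state: V = 66.39 m/s, rpm = 4965 → n = rpm/60 = 82.750000 rev/s
target J* = 1.3264; solve J* = V/(n·D) for n: n = V/(J*·D) = 66.39/(1.3264 × 0.754) = 66.382990 rev/s
rpm = 60·n = 3982.979397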